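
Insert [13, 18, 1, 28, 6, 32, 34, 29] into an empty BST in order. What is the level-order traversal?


Root = 13; build tree by BST insertion.
Level-Order traversal: [13, 1, 18, 6, 28, 32, 29, 34]


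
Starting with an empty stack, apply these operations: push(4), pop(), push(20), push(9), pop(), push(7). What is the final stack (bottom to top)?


push(4) -> [4]
pop() returns 4 -> []
push(20) -> [20]
push(9) -> [20, 9]
pop() returns 9 -> [20]
push(7) -> [20, 7]
Final stack (bottom to top): [20, 7]


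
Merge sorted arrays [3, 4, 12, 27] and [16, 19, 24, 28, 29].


Compare heads, take smaller each step.
Merged: [3, 4, 12, 16, 19, 24, 27, 28, 29]


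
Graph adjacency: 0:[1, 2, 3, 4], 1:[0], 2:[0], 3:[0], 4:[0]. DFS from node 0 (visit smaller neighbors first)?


DFS stack-based: start with [0]
Visit order: [0, 1, 2, 3, 4]


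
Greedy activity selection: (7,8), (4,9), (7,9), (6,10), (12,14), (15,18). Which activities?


Greedy: pick earliest-ending, then skip overlaps.
Selected (3 activities): [(7, 8), (12, 14), (15, 18)]


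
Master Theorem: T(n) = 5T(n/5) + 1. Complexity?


a=5, b=5, c=0. log_5(5)=1 > c=0. Case 1: O(n^log_b(a)) = O(n)
Complexity: O(n)


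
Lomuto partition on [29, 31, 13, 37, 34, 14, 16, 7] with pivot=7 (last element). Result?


Elements <= 7 go left of pivot.
Result: [7, 31, 13, 37, 34, 14, 16, 29], pivot at index 0


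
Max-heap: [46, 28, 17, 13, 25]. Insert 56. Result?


Append 56: [46, 28, 17, 13, 25, 56]
Bubble up: swap idx 5(56) with idx 2(17); swap idx 2(56) with idx 0(46)
Result: [56, 28, 46, 13, 25, 17]


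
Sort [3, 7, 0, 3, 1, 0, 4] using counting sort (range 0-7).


Count array: [2, 1, 0, 2, 1, 0, 0, 1]
Reconstruct: [0, 0, 1, 3, 3, 4, 7]


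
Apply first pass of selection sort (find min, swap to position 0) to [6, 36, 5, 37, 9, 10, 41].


After one pass: [5, 36, 6, 37, 9, 10, 41]


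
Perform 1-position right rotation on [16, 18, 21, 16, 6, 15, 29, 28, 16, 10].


Right rotate by 1: [10, 16, 18, 21, 16, 6, 15, 29, 28, 16]


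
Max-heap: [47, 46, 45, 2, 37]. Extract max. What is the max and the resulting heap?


Max = 47
Replace root with last, heapify down
Resulting heap: [46, 37, 45, 2]


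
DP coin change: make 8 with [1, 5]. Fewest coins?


dp[0]=0; dp[i]=1+min(dp[i-c] for c in coins)
...dp[3]=3, dp[4]=4, dp[5]=1, dp[6]=2, dp[7]=3, dp[8]=4
Minimum coins for 8 = 4


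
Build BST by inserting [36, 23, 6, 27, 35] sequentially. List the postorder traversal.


Root = 36; build tree by BST insertion.
Postorder traversal: [6, 35, 27, 23, 36]


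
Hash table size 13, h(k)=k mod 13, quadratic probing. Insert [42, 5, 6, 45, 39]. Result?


Insertions: 42->slot 3; 5->slot 5; 6->slot 6; 45->slot 7; 39->slot 0
Table: [39, None, None, 42, None, 5, 6, 45, None, None, None, None, None]


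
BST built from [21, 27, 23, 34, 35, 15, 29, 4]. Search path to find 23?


BST root = 21
Search for 23: compare at each node
Path: [21, 27, 23]


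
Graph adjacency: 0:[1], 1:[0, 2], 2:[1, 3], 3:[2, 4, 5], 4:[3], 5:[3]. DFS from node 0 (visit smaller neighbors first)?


DFS stack-based: start with [0]
Visit order: [0, 1, 2, 3, 4, 5]


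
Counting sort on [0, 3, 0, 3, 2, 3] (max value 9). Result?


Count array: [2, 0, 1, 3, 0, 0, 0, 0, 0, 0]
Reconstruct: [0, 0, 2, 3, 3, 3]


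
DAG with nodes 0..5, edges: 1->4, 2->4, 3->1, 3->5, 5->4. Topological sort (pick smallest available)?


Kahn's algorithm, process smallest node first
Order: [0, 2, 3, 1, 5, 4]


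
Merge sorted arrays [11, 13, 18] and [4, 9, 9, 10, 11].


Compare heads, take smaller each step.
Merged: [4, 9, 9, 10, 11, 11, 13, 18]


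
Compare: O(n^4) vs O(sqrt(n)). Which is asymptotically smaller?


sublinear grows slower than quartic
O(sqrt(n)) is asymptotically smaller; O(n^4) grows faster


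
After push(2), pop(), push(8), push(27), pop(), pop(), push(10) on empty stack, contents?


push(2) -> [2]
pop() returns 2 -> []
push(8) -> [8]
push(27) -> [8, 27]
pop() returns 27 -> [8]
pop() returns 8 -> []
push(10) -> [10]
Final stack (bottom to top): [10]


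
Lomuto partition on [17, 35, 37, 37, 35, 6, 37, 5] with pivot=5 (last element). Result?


Elements <= 5 go left of pivot.
Result: [5, 35, 37, 37, 35, 6, 37, 17], pivot at index 0


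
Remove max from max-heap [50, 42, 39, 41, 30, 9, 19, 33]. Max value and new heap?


Max = 50
Replace root with last, heapify down
Resulting heap: [42, 41, 39, 33, 30, 9, 19]


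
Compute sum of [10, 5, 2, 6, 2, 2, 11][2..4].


Prefix sums: [0, 10, 15, 17, 23, 25, 27, 38]
Sum[2..4] = prefix[5] - prefix[2] = 25 - 15 = 10


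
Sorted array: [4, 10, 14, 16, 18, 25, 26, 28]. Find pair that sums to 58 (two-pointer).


Two pointers: lo=0, hi=7
No pair sums to 58


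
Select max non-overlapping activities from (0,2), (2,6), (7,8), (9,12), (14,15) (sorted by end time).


Greedy: pick earliest-ending, then skip overlaps.
Selected (5 activities): [(0, 2), (2, 6), (7, 8), (9, 12), (14, 15)]


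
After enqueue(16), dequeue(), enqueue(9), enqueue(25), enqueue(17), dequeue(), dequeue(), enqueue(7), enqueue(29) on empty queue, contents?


enqueue(16) -> [16]
dequeue() returns 16 -> []
enqueue(9) -> [9]
enqueue(25) -> [9, 25]
enqueue(17) -> [9, 25, 17]
dequeue() returns 9 -> [25, 17]
dequeue() returns 25 -> [17]
enqueue(7) -> [17, 7]
enqueue(29) -> [17, 7, 29]
Final queue (front to back): [17, 7, 29]


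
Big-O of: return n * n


Analysis: constant-time operation, no loop
Complexity: O(1)


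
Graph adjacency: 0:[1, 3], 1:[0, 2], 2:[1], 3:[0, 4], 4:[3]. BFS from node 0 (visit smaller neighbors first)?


BFS queue: start with [0]
Visit order: [0, 1, 3, 2, 4]


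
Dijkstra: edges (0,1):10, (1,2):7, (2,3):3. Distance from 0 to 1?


Dijkstra from 0:
Distances: {0: 0, 1: 10, 2: 17, 3: 20}
Shortest distance to 1 = 10, path = [0, 1]


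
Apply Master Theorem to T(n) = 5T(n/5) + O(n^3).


a=5, b=5, c=3. log_5(5)=1 < c=3. Case 3: O(n^c) = O(n^3)
Complexity: O(n^3)


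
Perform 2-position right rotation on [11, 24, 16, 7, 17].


Right rotate by 2: [7, 17, 11, 24, 16]


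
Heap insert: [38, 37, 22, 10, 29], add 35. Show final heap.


Append 35: [38, 37, 22, 10, 29, 35]
Bubble up: swap idx 5(35) with idx 2(22)
Result: [38, 37, 35, 10, 29, 22]


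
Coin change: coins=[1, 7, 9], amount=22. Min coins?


dp[0]=0; dp[i]=1+min(dp[i-c] for c in coins)
...dp[17]=3, dp[18]=2, dp[19]=3, dp[20]=4, dp[21]=3, dp[22]=4
Minimum coins for 22 = 4


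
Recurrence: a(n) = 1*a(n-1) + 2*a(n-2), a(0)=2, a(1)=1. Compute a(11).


Build bottom-up:
...a(9)=511, a(10)=1025, a(11)=1*1025+2*511=2047


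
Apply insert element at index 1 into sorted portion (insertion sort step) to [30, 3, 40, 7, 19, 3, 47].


After one pass: [3, 30, 40, 7, 19, 3, 47]


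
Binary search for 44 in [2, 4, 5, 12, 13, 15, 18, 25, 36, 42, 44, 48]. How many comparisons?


Search for 44:
[0,11] mid=5 arr[5]=15
[6,11] mid=8 arr[8]=36
[9,11] mid=10 arr[10]=44
Total: 3 comparisons


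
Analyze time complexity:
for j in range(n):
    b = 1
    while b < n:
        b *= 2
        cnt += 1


Per nesting level: O(n) * O(log n) = O(n log n)
Complexity: O(n log n)


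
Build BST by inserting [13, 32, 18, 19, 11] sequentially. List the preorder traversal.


Root = 13; build tree by BST insertion.
Preorder traversal: [13, 11, 32, 18, 19]


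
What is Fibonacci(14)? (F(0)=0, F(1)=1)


F(n)=F(n-1)+F(n-2)
...F(12)=144, F(13)=233, F(14)=377


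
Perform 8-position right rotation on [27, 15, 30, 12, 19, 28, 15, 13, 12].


Right rotate by 8: [15, 30, 12, 19, 28, 15, 13, 12, 27]


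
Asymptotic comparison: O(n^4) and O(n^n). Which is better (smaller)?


quartic grows slower than n^n
O(n^4) is asymptotically smaller; O(n^n) grows faster


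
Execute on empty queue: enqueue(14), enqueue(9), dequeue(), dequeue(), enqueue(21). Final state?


enqueue(14) -> [14]
enqueue(9) -> [14, 9]
dequeue() returns 14 -> [9]
dequeue() returns 9 -> []
enqueue(21) -> [21]
Final queue (front to back): [21]


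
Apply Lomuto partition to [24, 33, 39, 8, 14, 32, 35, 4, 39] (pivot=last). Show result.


Elements <= 39 go left of pivot.
Result: [24, 33, 39, 8, 14, 32, 35, 4, 39], pivot at index 8


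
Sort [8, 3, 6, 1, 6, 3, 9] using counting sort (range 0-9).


Count array: [0, 1, 0, 2, 0, 0, 2, 0, 1, 1]
Reconstruct: [1, 3, 3, 6, 6, 8, 9]


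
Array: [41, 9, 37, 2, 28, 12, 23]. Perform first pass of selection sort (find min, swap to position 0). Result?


After one pass: [2, 9, 37, 41, 28, 12, 23]


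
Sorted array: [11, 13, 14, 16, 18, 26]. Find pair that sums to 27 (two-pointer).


Two pointers: lo=0, hi=5
Found pair: (11, 16) summing to 27


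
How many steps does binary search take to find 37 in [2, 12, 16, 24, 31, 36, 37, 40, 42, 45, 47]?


Search for 37:
[0,10] mid=5 arr[5]=36
[6,10] mid=8 arr[8]=42
[6,7] mid=6 arr[6]=37
Total: 3 comparisons


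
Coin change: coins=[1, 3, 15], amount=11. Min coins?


dp[0]=0; dp[i]=1+min(dp[i-c] for c in coins)
...dp[6]=2, dp[7]=3, dp[8]=4, dp[9]=3, dp[10]=4, dp[11]=5
Minimum coins for 11 = 5


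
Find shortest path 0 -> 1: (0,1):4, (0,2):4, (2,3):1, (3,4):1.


Dijkstra from 0:
Distances: {0: 0, 1: 4, 2: 4, 3: 5, 4: 6}
Shortest distance to 1 = 4, path = [0, 1]


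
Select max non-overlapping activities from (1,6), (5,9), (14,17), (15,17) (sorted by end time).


Greedy: pick earliest-ending, then skip overlaps.
Selected (2 activities): [(1, 6), (14, 17)]


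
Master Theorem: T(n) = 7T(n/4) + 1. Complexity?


a=7, b=4, c=0. log_4(7)=1.404 > c=0. Case 1: O(n^log_b(a)) = O(n^1.404)
Complexity: O(n^1.404)


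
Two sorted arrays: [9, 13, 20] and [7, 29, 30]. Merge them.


Compare heads, take smaller each step.
Merged: [7, 9, 13, 20, 29, 30]


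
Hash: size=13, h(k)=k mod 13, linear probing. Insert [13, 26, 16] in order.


Insertions: 13->slot 0; 26->slot 1; 16->slot 3
Table: [13, 26, None, 16, None, None, None, None, None, None, None, None, None]


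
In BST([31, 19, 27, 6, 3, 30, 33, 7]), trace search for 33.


BST root = 31
Search for 33: compare at each node
Path: [31, 33]


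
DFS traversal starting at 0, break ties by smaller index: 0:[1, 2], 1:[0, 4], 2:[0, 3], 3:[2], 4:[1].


DFS stack-based: start with [0]
Visit order: [0, 1, 4, 2, 3]


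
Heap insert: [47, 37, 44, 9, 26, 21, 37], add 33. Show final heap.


Append 33: [47, 37, 44, 9, 26, 21, 37, 33]
Bubble up: swap idx 7(33) with idx 3(9)
Result: [47, 37, 44, 33, 26, 21, 37, 9]


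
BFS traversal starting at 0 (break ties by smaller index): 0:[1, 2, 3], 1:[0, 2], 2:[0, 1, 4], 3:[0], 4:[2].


BFS queue: start with [0]
Visit order: [0, 1, 2, 3, 4]


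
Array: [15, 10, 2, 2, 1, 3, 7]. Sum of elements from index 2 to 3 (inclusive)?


Prefix sums: [0, 15, 25, 27, 29, 30, 33, 40]
Sum[2..3] = prefix[4] - prefix[2] = 29 - 25 = 4


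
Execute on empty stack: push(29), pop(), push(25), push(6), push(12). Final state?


push(29) -> [29]
pop() returns 29 -> []
push(25) -> [25]
push(6) -> [25, 6]
push(12) -> [25, 6, 12]
Final stack (bottom to top): [25, 6, 12]


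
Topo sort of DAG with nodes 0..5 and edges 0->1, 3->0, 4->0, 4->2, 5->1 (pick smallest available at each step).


Kahn's algorithm, process smallest node first
Order: [3, 4, 0, 2, 5, 1]


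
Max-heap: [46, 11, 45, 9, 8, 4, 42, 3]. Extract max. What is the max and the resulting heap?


Max = 46
Replace root with last, heapify down
Resulting heap: [45, 11, 42, 9, 8, 4, 3]


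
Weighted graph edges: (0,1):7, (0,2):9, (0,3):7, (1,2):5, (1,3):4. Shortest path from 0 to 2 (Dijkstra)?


Dijkstra from 0:
Distances: {0: 0, 1: 7, 2: 9, 3: 7}
Shortest distance to 2 = 9, path = [0, 2]


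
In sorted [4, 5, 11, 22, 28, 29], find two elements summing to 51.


Two pointers: lo=0, hi=5
Found pair: (22, 29) summing to 51


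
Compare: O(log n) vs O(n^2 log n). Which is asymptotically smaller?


logarithmic grows slower than n^2 log n
O(log n) is asymptotically smaller; O(n^2 log n) grows faster


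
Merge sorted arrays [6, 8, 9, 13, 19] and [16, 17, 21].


Compare heads, take smaller each step.
Merged: [6, 8, 9, 13, 16, 17, 19, 21]


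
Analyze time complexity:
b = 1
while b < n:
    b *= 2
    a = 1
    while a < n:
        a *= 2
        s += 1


Per nesting level: O(log n) * O(log n) = O((log n)^2)
Complexity: O((log n)^2)


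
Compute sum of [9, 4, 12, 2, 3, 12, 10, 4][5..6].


Prefix sums: [0, 9, 13, 25, 27, 30, 42, 52, 56]
Sum[5..6] = prefix[7] - prefix[5] = 52 - 30 = 22


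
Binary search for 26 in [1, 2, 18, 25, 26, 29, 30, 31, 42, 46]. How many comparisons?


Search for 26:
[0,9] mid=4 arr[4]=26
Total: 1 comparisons


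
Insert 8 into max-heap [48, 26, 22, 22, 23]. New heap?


Append 8: [48, 26, 22, 22, 23, 8]
Bubble up: no swaps needed
Result: [48, 26, 22, 22, 23, 8]


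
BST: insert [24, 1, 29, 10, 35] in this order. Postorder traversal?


Root = 24; build tree by BST insertion.
Postorder traversal: [10, 1, 35, 29, 24]


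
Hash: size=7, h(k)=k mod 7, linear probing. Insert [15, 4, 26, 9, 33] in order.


Insertions: 15->slot 1; 4->slot 4; 26->slot 5; 9->slot 2; 33->slot 6
Table: [None, 15, 9, None, 4, 26, 33]


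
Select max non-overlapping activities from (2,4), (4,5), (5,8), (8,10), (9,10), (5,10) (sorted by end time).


Greedy: pick earliest-ending, then skip overlaps.
Selected (4 activities): [(2, 4), (4, 5), (5, 8), (8, 10)]


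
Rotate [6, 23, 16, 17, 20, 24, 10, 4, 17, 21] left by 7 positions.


Left rotate by 7: [4, 17, 21, 6, 23, 16, 17, 20, 24, 10]


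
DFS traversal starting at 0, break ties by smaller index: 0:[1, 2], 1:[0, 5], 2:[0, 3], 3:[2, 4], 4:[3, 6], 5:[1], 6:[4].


DFS stack-based: start with [0]
Visit order: [0, 1, 5, 2, 3, 4, 6]


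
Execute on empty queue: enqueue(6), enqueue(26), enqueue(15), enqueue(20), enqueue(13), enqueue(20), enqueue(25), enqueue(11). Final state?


enqueue(6) -> [6]
enqueue(26) -> [6, 26]
enqueue(15) -> [6, 26, 15]
enqueue(20) -> [6, 26, 15, 20]
enqueue(13) -> [6, 26, 15, 20, 13]
enqueue(20) -> [6, 26, 15, 20, 13, 20]
enqueue(25) -> [6, 26, 15, 20, 13, 20, 25]
enqueue(11) -> [6, 26, 15, 20, 13, 20, 25, 11]
Final queue (front to back): [6, 26, 15, 20, 13, 20, 25, 11]


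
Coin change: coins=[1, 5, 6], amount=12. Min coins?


dp[0]=0; dp[i]=1+min(dp[i-c] for c in coins)
...dp[7]=2, dp[8]=3, dp[9]=4, dp[10]=2, dp[11]=2, dp[12]=2
Minimum coins for 12 = 2


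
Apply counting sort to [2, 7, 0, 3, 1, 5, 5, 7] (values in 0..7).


Count array: [1, 1, 1, 1, 0, 2, 0, 2]
Reconstruct: [0, 1, 2, 3, 5, 5, 7, 7]


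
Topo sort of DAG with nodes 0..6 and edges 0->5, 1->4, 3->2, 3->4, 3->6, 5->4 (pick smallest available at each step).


Kahn's algorithm, process smallest node first
Order: [0, 1, 3, 2, 5, 4, 6]


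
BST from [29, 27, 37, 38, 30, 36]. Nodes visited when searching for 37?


BST root = 29
Search for 37: compare at each node
Path: [29, 37]


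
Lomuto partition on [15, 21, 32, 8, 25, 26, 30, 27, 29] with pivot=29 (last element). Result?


Elements <= 29 go left of pivot.
Result: [15, 21, 8, 25, 26, 27, 29, 32, 30], pivot at index 6


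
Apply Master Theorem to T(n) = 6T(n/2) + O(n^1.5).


a=6, b=2, c=1.5. log_2(6)=2.585 > c=1.5. Case 1: O(n^log_b(a)) = O(n^2.585)
Complexity: O(n^2.585)


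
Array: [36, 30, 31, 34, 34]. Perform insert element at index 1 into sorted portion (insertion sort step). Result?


After one pass: [30, 36, 31, 34, 34]


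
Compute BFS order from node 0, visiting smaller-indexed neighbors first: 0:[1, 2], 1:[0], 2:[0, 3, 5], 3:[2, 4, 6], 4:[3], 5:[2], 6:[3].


BFS queue: start with [0]
Visit order: [0, 1, 2, 3, 5, 4, 6]


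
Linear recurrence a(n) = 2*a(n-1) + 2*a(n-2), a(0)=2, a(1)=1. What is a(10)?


Build bottom-up:
...a(8)=2208, a(9)=6032, a(10)=2*6032+2*2208=16480


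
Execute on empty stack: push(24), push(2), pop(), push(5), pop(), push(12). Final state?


push(24) -> [24]
push(2) -> [24, 2]
pop() returns 2 -> [24]
push(5) -> [24, 5]
pop() returns 5 -> [24]
push(12) -> [24, 12]
Final stack (bottom to top): [24, 12]


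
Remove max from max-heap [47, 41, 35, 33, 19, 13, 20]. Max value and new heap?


Max = 47
Replace root with last, heapify down
Resulting heap: [41, 33, 35, 20, 19, 13]


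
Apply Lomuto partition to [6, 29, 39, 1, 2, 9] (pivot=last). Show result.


Elements <= 9 go left of pivot.
Result: [6, 1, 2, 9, 39, 29], pivot at index 3


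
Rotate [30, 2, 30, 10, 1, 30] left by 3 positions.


Left rotate by 3: [10, 1, 30, 30, 2, 30]


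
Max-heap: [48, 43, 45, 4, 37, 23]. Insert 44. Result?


Append 44: [48, 43, 45, 4, 37, 23, 44]
Bubble up: no swaps needed
Result: [48, 43, 45, 4, 37, 23, 44]


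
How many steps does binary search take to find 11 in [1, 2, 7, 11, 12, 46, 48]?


Search for 11:
[0,6] mid=3 arr[3]=11
Total: 1 comparisons


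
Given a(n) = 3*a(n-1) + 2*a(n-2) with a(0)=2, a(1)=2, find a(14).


Build bottom-up:
...a(12)=3155258, a(13)=11237618, a(14)=3*11237618+2*3155258=40023370


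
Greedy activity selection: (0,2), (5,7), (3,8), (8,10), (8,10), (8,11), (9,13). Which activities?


Greedy: pick earliest-ending, then skip overlaps.
Selected (3 activities): [(0, 2), (5, 7), (8, 10)]


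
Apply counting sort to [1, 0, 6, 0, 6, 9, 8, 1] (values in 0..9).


Count array: [2, 2, 0, 0, 0, 0, 2, 0, 1, 1]
Reconstruct: [0, 0, 1, 1, 6, 6, 8, 9]


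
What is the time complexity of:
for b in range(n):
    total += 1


Per nesting level: O(n) = O(n)
Complexity: O(n)


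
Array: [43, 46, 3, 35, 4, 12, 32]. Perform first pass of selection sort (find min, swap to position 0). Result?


After one pass: [3, 46, 43, 35, 4, 12, 32]


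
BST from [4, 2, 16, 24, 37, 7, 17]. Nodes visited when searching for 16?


BST root = 4
Search for 16: compare at each node
Path: [4, 16]


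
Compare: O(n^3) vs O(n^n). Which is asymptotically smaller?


cubic grows slower than n^n
O(n^3) is asymptotically smaller; O(n^n) grows faster


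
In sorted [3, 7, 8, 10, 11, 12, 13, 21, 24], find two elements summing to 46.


Two pointers: lo=0, hi=8
No pair sums to 46


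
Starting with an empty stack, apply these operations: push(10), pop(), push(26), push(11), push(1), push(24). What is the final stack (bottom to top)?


push(10) -> [10]
pop() returns 10 -> []
push(26) -> [26]
push(11) -> [26, 11]
push(1) -> [26, 11, 1]
push(24) -> [26, 11, 1, 24]
Final stack (bottom to top): [26, 11, 1, 24]


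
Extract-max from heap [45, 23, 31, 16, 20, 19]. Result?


Max = 45
Replace root with last, heapify down
Resulting heap: [31, 23, 19, 16, 20]


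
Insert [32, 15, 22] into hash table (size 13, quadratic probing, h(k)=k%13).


Insertions: 32->slot 6; 15->slot 2; 22->slot 9
Table: [None, None, 15, None, None, None, 32, None, None, 22, None, None, None]


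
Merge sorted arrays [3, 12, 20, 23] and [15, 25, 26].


Compare heads, take smaller each step.
Merged: [3, 12, 15, 20, 23, 25, 26]


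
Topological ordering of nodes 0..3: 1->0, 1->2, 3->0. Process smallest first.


Kahn's algorithm, process smallest node first
Order: [1, 2, 3, 0]


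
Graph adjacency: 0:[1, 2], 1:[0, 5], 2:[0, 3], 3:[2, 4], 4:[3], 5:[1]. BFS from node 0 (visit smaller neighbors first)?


BFS queue: start with [0]
Visit order: [0, 1, 2, 5, 3, 4]


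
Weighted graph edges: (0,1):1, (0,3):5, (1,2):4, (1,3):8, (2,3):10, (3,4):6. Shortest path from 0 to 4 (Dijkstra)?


Dijkstra from 0:
Distances: {0: 0, 1: 1, 2: 5, 3: 5, 4: 11}
Shortest distance to 4 = 11, path = [0, 3, 4]


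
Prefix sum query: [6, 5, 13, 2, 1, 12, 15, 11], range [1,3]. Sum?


Prefix sums: [0, 6, 11, 24, 26, 27, 39, 54, 65]
Sum[1..3] = prefix[4] - prefix[1] = 26 - 6 = 20


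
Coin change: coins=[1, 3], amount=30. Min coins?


dp[0]=0; dp[i]=1+min(dp[i-c] for c in coins)
...dp[25]=9, dp[26]=10, dp[27]=9, dp[28]=10, dp[29]=11, dp[30]=10
Minimum coins for 30 = 10


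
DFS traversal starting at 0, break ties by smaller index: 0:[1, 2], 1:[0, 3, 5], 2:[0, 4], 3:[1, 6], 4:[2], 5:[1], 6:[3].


DFS stack-based: start with [0]
Visit order: [0, 1, 3, 6, 5, 2, 4]


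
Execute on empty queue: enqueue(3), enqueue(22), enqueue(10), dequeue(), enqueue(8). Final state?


enqueue(3) -> [3]
enqueue(22) -> [3, 22]
enqueue(10) -> [3, 22, 10]
dequeue() returns 3 -> [22, 10]
enqueue(8) -> [22, 10, 8]
Final queue (front to back): [22, 10, 8]


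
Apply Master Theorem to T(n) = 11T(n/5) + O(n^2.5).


a=11, b=5, c=2.5. log_5(11)=1.490 < c=2.5. Case 3: O(n^c) = O(n^2.500)
Complexity: O(n^2.500)


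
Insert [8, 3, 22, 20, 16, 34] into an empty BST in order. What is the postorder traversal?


Root = 8; build tree by BST insertion.
Postorder traversal: [3, 16, 20, 34, 22, 8]


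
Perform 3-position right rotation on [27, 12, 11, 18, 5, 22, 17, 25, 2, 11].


Right rotate by 3: [25, 2, 11, 27, 12, 11, 18, 5, 22, 17]


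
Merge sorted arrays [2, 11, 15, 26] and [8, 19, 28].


Compare heads, take smaller each step.
Merged: [2, 8, 11, 15, 19, 26, 28]


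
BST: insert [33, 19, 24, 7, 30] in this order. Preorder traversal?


Root = 33; build tree by BST insertion.
Preorder traversal: [33, 19, 7, 24, 30]


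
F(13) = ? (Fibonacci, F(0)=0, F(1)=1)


F(n)=F(n-1)+F(n-2)
...F(11)=89, F(12)=144, F(13)=233


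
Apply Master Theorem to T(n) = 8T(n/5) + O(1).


a=8, b=5, c=0. log_5(8)=1.292 > c=0. Case 1: O(n^log_b(a)) = O(n^1.292)
Complexity: O(n^1.292)


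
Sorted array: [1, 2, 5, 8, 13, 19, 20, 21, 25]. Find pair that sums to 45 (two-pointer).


Two pointers: lo=0, hi=8
Found pair: (20, 25) summing to 45


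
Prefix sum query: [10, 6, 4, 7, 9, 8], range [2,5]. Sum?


Prefix sums: [0, 10, 16, 20, 27, 36, 44]
Sum[2..5] = prefix[6] - prefix[2] = 44 - 16 = 28


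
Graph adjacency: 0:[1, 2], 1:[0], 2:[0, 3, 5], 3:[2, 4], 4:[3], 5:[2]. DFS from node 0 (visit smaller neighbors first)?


DFS stack-based: start with [0]
Visit order: [0, 1, 2, 3, 4, 5]


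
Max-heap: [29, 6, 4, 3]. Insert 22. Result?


Append 22: [29, 6, 4, 3, 22]
Bubble up: swap idx 4(22) with idx 1(6)
Result: [29, 22, 4, 3, 6]


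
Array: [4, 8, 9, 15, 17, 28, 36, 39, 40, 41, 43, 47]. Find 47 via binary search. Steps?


Search for 47:
[0,11] mid=5 arr[5]=28
[6,11] mid=8 arr[8]=40
[9,11] mid=10 arr[10]=43
[11,11] mid=11 arr[11]=47
Total: 4 comparisons


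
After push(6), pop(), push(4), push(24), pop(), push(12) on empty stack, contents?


push(6) -> [6]
pop() returns 6 -> []
push(4) -> [4]
push(24) -> [4, 24]
pop() returns 24 -> [4]
push(12) -> [4, 12]
Final stack (bottom to top): [4, 12]


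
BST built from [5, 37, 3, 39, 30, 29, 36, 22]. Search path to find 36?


BST root = 5
Search for 36: compare at each node
Path: [5, 37, 30, 36]


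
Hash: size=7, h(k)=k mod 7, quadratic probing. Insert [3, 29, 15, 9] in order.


Insertions: 3->slot 3; 29->slot 1; 15->slot 2; 9->slot 6
Table: [None, 29, 15, 3, None, None, 9]


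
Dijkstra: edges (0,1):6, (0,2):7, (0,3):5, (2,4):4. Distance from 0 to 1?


Dijkstra from 0:
Distances: {0: 0, 1: 6, 2: 7, 3: 5, 4: 11}
Shortest distance to 1 = 6, path = [0, 1]


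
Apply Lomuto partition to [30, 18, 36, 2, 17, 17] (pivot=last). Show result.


Elements <= 17 go left of pivot.
Result: [2, 17, 17, 30, 18, 36], pivot at index 2


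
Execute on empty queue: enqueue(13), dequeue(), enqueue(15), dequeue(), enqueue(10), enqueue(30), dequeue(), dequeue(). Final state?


enqueue(13) -> [13]
dequeue() returns 13 -> []
enqueue(15) -> [15]
dequeue() returns 15 -> []
enqueue(10) -> [10]
enqueue(30) -> [10, 30]
dequeue() returns 10 -> [30]
dequeue() returns 30 -> []
Final queue (front to back): []


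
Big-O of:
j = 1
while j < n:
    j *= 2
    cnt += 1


Per nesting level: O(log n) = O(log n)
Complexity: O(log n)


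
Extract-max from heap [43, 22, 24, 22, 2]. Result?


Max = 43
Replace root with last, heapify down
Resulting heap: [24, 22, 2, 22]


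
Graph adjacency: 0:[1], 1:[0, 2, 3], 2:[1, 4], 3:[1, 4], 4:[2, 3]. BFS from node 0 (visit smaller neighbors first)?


BFS queue: start with [0]
Visit order: [0, 1, 2, 3, 4]


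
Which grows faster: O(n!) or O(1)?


constant grows slower than factorial
O(1) is asymptotically smaller; O(n!) grows faster


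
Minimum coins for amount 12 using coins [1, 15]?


dp[0]=0; dp[i]=1+min(dp[i-c] for c in coins)
...dp[7]=7, dp[8]=8, dp[9]=9, dp[10]=10, dp[11]=11, dp[12]=12
Minimum coins for 12 = 12


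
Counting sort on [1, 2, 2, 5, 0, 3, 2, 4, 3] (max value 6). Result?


Count array: [1, 1, 3, 2, 1, 1, 0]
Reconstruct: [0, 1, 2, 2, 2, 3, 3, 4, 5]


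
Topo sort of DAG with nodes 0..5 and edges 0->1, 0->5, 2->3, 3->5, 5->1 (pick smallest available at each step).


Kahn's algorithm, process smallest node first
Order: [0, 2, 3, 4, 5, 1]


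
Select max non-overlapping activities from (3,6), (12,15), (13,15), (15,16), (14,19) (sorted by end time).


Greedy: pick earliest-ending, then skip overlaps.
Selected (3 activities): [(3, 6), (12, 15), (15, 16)]


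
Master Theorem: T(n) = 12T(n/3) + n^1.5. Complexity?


a=12, b=3, c=1.5. log_3(12)=2.262 > c=1.5. Case 1: O(n^log_b(a)) = O(n^2.262)
Complexity: O(n^2.262)


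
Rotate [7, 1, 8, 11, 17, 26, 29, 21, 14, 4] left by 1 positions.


Left rotate by 1: [1, 8, 11, 17, 26, 29, 21, 14, 4, 7]


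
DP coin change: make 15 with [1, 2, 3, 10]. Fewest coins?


dp[0]=0; dp[i]=1+min(dp[i-c] for c in coins)
...dp[10]=1, dp[11]=2, dp[12]=2, dp[13]=2, dp[14]=3, dp[15]=3
Minimum coins for 15 = 3


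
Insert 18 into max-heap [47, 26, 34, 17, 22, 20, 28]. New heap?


Append 18: [47, 26, 34, 17, 22, 20, 28, 18]
Bubble up: swap idx 7(18) with idx 3(17)
Result: [47, 26, 34, 18, 22, 20, 28, 17]


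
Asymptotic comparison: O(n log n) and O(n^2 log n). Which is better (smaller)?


linearithmic grows slower than n^2 log n
O(n log n) is asymptotically smaller; O(n^2 log n) grows faster


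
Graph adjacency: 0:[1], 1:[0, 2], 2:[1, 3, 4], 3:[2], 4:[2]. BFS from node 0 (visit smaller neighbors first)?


BFS queue: start with [0]
Visit order: [0, 1, 2, 3, 4]


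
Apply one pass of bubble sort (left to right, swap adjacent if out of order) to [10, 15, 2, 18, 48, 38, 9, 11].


After one pass: [10, 2, 15, 18, 38, 9, 11, 48]


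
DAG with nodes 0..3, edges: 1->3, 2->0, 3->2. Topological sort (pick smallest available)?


Kahn's algorithm, process smallest node first
Order: [1, 3, 2, 0]


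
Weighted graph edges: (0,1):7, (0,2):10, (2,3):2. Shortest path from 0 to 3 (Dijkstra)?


Dijkstra from 0:
Distances: {0: 0, 1: 7, 2: 10, 3: 12}
Shortest distance to 3 = 12, path = [0, 2, 3]


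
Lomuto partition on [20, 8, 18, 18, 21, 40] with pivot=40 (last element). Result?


Elements <= 40 go left of pivot.
Result: [20, 8, 18, 18, 21, 40], pivot at index 5


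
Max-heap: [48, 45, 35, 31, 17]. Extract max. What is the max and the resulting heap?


Max = 48
Replace root with last, heapify down
Resulting heap: [45, 31, 35, 17]


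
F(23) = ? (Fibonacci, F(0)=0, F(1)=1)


F(n)=F(n-1)+F(n-2)
...F(21)=10946, F(22)=17711, F(23)=28657


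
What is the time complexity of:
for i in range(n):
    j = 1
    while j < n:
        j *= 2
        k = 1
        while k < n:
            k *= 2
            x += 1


Per nesting level: O(n) * O(log n) * O(log n) = O(n (log n)^2)
Complexity: O(n (log n)^2)


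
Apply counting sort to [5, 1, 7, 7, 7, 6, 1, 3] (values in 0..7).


Count array: [0, 2, 0, 1, 0, 1, 1, 3]
Reconstruct: [1, 1, 3, 5, 6, 7, 7, 7]


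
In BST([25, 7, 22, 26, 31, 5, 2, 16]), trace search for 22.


BST root = 25
Search for 22: compare at each node
Path: [25, 7, 22]


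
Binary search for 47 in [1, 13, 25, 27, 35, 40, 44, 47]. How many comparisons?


Search for 47:
[0,7] mid=3 arr[3]=27
[4,7] mid=5 arr[5]=40
[6,7] mid=6 arr[6]=44
[7,7] mid=7 arr[7]=47
Total: 4 comparisons


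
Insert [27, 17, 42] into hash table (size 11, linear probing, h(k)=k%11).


Insertions: 27->slot 5; 17->slot 6; 42->slot 9
Table: [None, None, None, None, None, 27, 17, None, None, 42, None]


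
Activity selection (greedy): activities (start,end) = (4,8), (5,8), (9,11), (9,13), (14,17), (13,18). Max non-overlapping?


Greedy: pick earliest-ending, then skip overlaps.
Selected (3 activities): [(4, 8), (9, 11), (14, 17)]


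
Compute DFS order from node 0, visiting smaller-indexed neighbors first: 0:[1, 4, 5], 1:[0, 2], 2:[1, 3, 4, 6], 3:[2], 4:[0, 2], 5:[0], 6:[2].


DFS stack-based: start with [0]
Visit order: [0, 1, 2, 3, 4, 6, 5]


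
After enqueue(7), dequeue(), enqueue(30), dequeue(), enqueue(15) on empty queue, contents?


enqueue(7) -> [7]
dequeue() returns 7 -> []
enqueue(30) -> [30]
dequeue() returns 30 -> []
enqueue(15) -> [15]
Final queue (front to back): [15]


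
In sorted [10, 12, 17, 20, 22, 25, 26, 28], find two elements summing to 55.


Two pointers: lo=0, hi=7
No pair sums to 55


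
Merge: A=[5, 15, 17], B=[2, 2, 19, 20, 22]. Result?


Compare heads, take smaller each step.
Merged: [2, 2, 5, 15, 17, 19, 20, 22]


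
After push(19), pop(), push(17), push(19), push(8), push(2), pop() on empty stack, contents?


push(19) -> [19]
pop() returns 19 -> []
push(17) -> [17]
push(19) -> [17, 19]
push(8) -> [17, 19, 8]
push(2) -> [17, 19, 8, 2]
pop() returns 2 -> [17, 19, 8]
Final stack (bottom to top): [17, 19, 8]


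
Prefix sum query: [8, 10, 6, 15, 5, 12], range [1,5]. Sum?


Prefix sums: [0, 8, 18, 24, 39, 44, 56]
Sum[1..5] = prefix[6] - prefix[1] = 56 - 8 = 48


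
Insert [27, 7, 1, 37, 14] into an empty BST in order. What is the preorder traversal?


Root = 27; build tree by BST insertion.
Preorder traversal: [27, 7, 1, 14, 37]


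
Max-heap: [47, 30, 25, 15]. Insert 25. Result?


Append 25: [47, 30, 25, 15, 25]
Bubble up: no swaps needed
Result: [47, 30, 25, 15, 25]


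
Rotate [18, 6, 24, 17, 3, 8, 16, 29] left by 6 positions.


Left rotate by 6: [16, 29, 18, 6, 24, 17, 3, 8]


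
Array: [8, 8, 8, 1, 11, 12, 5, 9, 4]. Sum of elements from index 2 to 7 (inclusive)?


Prefix sums: [0, 8, 16, 24, 25, 36, 48, 53, 62, 66]
Sum[2..7] = prefix[8] - prefix[2] = 62 - 16 = 46


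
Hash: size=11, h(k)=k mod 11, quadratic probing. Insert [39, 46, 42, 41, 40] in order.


Insertions: 39->slot 6; 46->slot 2; 42->slot 9; 41->slot 8; 40->slot 7
Table: [None, None, 46, None, None, None, 39, 40, 41, 42, None]


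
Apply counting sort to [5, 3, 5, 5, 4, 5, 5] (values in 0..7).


Count array: [0, 0, 0, 1, 1, 5, 0, 0]
Reconstruct: [3, 4, 5, 5, 5, 5, 5]


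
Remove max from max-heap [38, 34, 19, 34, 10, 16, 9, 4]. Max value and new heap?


Max = 38
Replace root with last, heapify down
Resulting heap: [34, 34, 19, 4, 10, 16, 9]


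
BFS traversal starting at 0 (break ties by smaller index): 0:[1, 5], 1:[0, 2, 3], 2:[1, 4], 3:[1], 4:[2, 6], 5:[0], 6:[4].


BFS queue: start with [0]
Visit order: [0, 1, 5, 2, 3, 4, 6]


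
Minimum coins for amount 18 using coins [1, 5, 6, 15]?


dp[0]=0; dp[i]=1+min(dp[i-c] for c in coins)
...dp[13]=3, dp[14]=4, dp[15]=1, dp[16]=2, dp[17]=3, dp[18]=3
Minimum coins for 18 = 3


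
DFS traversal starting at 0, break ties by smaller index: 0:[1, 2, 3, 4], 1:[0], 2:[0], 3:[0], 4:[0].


DFS stack-based: start with [0]
Visit order: [0, 1, 2, 3, 4]


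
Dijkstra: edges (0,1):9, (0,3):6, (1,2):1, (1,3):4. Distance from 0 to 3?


Dijkstra from 0:
Distances: {0: 0, 1: 9, 2: 10, 3: 6}
Shortest distance to 3 = 6, path = [0, 3]


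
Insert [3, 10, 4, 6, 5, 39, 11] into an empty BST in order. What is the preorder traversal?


Root = 3; build tree by BST insertion.
Preorder traversal: [3, 10, 4, 6, 5, 39, 11]


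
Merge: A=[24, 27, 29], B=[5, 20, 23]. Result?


Compare heads, take smaller each step.
Merged: [5, 20, 23, 24, 27, 29]


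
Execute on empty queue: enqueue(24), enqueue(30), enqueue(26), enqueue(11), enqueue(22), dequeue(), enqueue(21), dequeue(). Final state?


enqueue(24) -> [24]
enqueue(30) -> [24, 30]
enqueue(26) -> [24, 30, 26]
enqueue(11) -> [24, 30, 26, 11]
enqueue(22) -> [24, 30, 26, 11, 22]
dequeue() returns 24 -> [30, 26, 11, 22]
enqueue(21) -> [30, 26, 11, 22, 21]
dequeue() returns 30 -> [26, 11, 22, 21]
Final queue (front to back): [26, 11, 22, 21]


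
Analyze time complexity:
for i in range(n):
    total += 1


Per nesting level: O(n) = O(n)
Complexity: O(n)


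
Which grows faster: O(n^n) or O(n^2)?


quadratic grows slower than n^n
O(n^2) is asymptotically smaller; O(n^n) grows faster


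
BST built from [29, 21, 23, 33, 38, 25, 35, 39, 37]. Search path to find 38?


BST root = 29
Search for 38: compare at each node
Path: [29, 33, 38]


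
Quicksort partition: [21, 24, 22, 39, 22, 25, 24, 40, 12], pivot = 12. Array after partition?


Elements <= 12 go left of pivot.
Result: [12, 24, 22, 39, 22, 25, 24, 40, 21], pivot at index 0


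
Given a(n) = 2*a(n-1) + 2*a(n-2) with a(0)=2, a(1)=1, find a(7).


Build bottom-up:
...a(5)=108, a(6)=296, a(7)=2*296+2*108=808


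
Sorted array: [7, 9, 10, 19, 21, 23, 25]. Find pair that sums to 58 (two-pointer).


Two pointers: lo=0, hi=6
No pair sums to 58


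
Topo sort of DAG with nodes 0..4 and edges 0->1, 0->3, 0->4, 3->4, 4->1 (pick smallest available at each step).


Kahn's algorithm, process smallest node first
Order: [0, 2, 3, 4, 1]


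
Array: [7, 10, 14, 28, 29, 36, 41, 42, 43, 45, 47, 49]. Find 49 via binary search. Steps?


Search for 49:
[0,11] mid=5 arr[5]=36
[6,11] mid=8 arr[8]=43
[9,11] mid=10 arr[10]=47
[11,11] mid=11 arr[11]=49
Total: 4 comparisons


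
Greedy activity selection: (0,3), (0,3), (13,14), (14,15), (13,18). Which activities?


Greedy: pick earliest-ending, then skip overlaps.
Selected (3 activities): [(0, 3), (13, 14), (14, 15)]


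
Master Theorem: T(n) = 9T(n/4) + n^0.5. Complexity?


a=9, b=4, c=0.5. log_4(9)=1.585 > c=0.5. Case 1: O(n^log_b(a)) = O(n^1.585)
Complexity: O(n^1.585)


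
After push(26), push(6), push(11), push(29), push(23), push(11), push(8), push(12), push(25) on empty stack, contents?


push(26) -> [26]
push(6) -> [26, 6]
push(11) -> [26, 6, 11]
push(29) -> [26, 6, 11, 29]
push(23) -> [26, 6, 11, 29, 23]
push(11) -> [26, 6, 11, 29, 23, 11]
push(8) -> [26, 6, 11, 29, 23, 11, 8]
push(12) -> [26, 6, 11, 29, 23, 11, 8, 12]
push(25) -> [26, 6, 11, 29, 23, 11, 8, 12, 25]
Final stack (bottom to top): [26, 6, 11, 29, 23, 11, 8, 12, 25]


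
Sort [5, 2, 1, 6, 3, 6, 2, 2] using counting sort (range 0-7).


Count array: [0, 1, 3, 1, 0, 1, 2, 0]
Reconstruct: [1, 2, 2, 2, 3, 5, 6, 6]


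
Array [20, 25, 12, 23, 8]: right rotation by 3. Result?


Right rotate by 3: [12, 23, 8, 20, 25]


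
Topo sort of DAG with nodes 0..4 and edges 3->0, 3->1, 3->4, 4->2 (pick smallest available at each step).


Kahn's algorithm, process smallest node first
Order: [3, 0, 1, 4, 2]


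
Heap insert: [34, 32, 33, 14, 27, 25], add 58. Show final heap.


Append 58: [34, 32, 33, 14, 27, 25, 58]
Bubble up: swap idx 6(58) with idx 2(33); swap idx 2(58) with idx 0(34)
Result: [58, 32, 34, 14, 27, 25, 33]


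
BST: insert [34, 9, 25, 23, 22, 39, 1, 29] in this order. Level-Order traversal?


Root = 34; build tree by BST insertion.
Level-Order traversal: [34, 9, 39, 1, 25, 23, 29, 22]


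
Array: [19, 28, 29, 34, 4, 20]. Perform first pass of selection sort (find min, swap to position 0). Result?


After one pass: [4, 28, 29, 34, 19, 20]


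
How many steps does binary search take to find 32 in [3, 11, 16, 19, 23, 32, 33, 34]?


Search for 32:
[0,7] mid=3 arr[3]=19
[4,7] mid=5 arr[5]=32
Total: 2 comparisons


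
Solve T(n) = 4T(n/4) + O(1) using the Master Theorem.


a=4, b=4, c=0. log_4(4)=1 > c=0. Case 1: O(n^log_b(a)) = O(n)
Complexity: O(n)


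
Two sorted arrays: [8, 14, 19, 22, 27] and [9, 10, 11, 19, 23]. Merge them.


Compare heads, take smaller each step.
Merged: [8, 9, 10, 11, 14, 19, 19, 22, 23, 27]


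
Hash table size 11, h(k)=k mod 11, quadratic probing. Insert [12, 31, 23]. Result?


Insertions: 12->slot 1; 31->slot 9; 23->slot 2
Table: [None, 12, 23, None, None, None, None, None, None, 31, None]


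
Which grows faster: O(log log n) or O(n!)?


double-logarithmic grows slower than factorial
O(log log n) is asymptotically smaller; O(n!) grows faster


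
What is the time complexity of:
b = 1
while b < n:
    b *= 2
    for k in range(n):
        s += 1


Per nesting level: O(log n) * O(n) = O(n log n)
Complexity: O(n log n)


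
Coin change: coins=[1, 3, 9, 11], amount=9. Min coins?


dp[0]=0; dp[i]=1+min(dp[i-c] for c in coins)
...dp[4]=2, dp[5]=3, dp[6]=2, dp[7]=3, dp[8]=4, dp[9]=1
Minimum coins for 9 = 1


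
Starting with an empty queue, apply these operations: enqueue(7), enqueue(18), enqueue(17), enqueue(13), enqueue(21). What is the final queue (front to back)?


enqueue(7) -> [7]
enqueue(18) -> [7, 18]
enqueue(17) -> [7, 18, 17]
enqueue(13) -> [7, 18, 17, 13]
enqueue(21) -> [7, 18, 17, 13, 21]
Final queue (front to back): [7, 18, 17, 13, 21]


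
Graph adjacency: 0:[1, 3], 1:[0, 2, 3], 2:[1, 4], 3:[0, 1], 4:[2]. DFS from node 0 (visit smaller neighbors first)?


DFS stack-based: start with [0]
Visit order: [0, 1, 2, 4, 3]


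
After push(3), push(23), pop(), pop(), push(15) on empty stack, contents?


push(3) -> [3]
push(23) -> [3, 23]
pop() returns 23 -> [3]
pop() returns 3 -> []
push(15) -> [15]
Final stack (bottom to top): [15]


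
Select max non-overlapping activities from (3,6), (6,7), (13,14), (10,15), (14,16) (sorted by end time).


Greedy: pick earliest-ending, then skip overlaps.
Selected (4 activities): [(3, 6), (6, 7), (13, 14), (14, 16)]


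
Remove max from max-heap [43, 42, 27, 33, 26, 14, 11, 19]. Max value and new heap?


Max = 43
Replace root with last, heapify down
Resulting heap: [42, 33, 27, 19, 26, 14, 11]


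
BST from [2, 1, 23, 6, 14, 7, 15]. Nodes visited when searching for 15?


BST root = 2
Search for 15: compare at each node
Path: [2, 23, 6, 14, 15]


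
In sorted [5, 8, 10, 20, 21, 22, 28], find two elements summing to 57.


Two pointers: lo=0, hi=6
No pair sums to 57


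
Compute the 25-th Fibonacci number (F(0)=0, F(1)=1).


F(n)=F(n-1)+F(n-2)
...F(23)=28657, F(24)=46368, F(25)=75025


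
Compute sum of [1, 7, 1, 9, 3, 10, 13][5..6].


Prefix sums: [0, 1, 8, 9, 18, 21, 31, 44]
Sum[5..6] = prefix[7] - prefix[5] = 44 - 21 = 23


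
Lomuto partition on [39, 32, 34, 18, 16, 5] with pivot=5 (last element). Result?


Elements <= 5 go left of pivot.
Result: [5, 32, 34, 18, 16, 39], pivot at index 0


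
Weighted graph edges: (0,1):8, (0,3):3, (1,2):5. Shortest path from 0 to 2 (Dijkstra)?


Dijkstra from 0:
Distances: {0: 0, 1: 8, 2: 13, 3: 3}
Shortest distance to 2 = 13, path = [0, 1, 2]


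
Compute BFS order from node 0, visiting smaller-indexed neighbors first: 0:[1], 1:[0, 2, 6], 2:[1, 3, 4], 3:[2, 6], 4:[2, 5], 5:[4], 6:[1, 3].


BFS queue: start with [0]
Visit order: [0, 1, 2, 6, 3, 4, 5]


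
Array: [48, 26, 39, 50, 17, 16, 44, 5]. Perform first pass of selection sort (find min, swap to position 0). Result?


After one pass: [5, 26, 39, 50, 17, 16, 44, 48]


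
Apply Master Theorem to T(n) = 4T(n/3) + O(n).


a=4, b=3, c=1. log_3(4)=1.262 > c=1. Case 1: O(n^log_b(a)) = O(n^1.262)
Complexity: O(n^1.262)
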